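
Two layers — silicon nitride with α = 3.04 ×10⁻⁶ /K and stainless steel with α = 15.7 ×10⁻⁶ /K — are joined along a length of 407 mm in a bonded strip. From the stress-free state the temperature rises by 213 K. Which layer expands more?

stainless steel

α(silicon nitride) = 3.04×10⁻⁶/K vs α(stainless steel) = 15.7×10⁻⁶/K.
Higher α expands more for the same ΔT: stainless steel.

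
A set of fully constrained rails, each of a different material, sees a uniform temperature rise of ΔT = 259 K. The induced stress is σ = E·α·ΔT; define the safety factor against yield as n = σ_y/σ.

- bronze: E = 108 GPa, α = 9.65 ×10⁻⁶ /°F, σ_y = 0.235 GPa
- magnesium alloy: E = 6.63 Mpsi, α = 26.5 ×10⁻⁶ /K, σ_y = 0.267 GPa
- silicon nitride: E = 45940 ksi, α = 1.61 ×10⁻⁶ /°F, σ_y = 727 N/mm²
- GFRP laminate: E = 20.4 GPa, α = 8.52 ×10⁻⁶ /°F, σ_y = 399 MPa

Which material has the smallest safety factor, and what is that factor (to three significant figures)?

In consistent units (E in GPa, α in ×10⁻⁶/K, σ_y in MPa):
  bronze: E = 108.0, α = 17.4, σ_y = 235.0 → σ = 486 MPa, n = 0.484
  magnesium alloy: E = 45.71, α = 26.5, σ_y = 267.0 → σ = 314 MPa, n = 0.851
  silicon nitride: E = 316.7, α = 2.90, σ_y = 727.0 → σ = 238 MPa, n = 3.06
  GFRP laminate: E = 20.40, α = 15.3, σ_y = 399.0 → σ = 81.0 MPa, n = 4.92
Smallest n: bronze with n = 0.484.

bronze, n = 0.484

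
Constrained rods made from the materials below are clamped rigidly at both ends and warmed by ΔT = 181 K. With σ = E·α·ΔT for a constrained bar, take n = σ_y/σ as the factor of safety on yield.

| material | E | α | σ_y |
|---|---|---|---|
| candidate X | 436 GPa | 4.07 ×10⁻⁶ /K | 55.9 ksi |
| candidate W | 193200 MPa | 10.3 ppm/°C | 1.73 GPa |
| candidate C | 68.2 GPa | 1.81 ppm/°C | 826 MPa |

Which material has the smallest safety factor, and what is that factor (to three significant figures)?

With everything in SI (GPa, ×10⁻⁶/K, MPa):
  candidate X: E = 436.0, α = 4.07, σ_y = 385.4 → σ = 321 MPa, n = 1.20
  candidate W: E = 193.2, α = 10.3, σ_y = 1730 → σ = 360 MPa, n = 4.80
  candidate C: E = 68.20, α = 1.81, σ_y = 826.0 → σ = 22.3 MPa, n = 37.0
Candidate X has the lowest safety factor, n = 1.20.

candidate X, n = 1.20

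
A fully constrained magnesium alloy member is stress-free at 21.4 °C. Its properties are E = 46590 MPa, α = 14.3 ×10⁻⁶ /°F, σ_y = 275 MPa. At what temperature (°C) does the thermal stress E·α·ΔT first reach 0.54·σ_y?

E = 46590 MPa = 46.59 GPa.
α = 14.3×10⁻⁶/°F × 9/5 = 25.7×10⁻⁶/K.
E·α·ΔT = 148.5 MPa ⇒ ΔT = 148.5 / (46.59×10³ × 25.7×10⁻⁶) = 123.8 K.
T = 21.4 + 123.8 = 145.2 °C.

145 °C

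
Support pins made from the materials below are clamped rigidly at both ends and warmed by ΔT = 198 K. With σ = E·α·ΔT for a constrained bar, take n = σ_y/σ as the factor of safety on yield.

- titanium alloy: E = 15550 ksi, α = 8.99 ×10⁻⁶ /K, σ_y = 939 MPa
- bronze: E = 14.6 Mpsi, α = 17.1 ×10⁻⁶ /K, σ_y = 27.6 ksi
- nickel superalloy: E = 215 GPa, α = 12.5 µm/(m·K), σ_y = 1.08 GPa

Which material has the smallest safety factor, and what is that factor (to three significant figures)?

bronze, n = 0.558

In consistent units (E in GPa, α in ×10⁻⁶/K, σ_y in MPa):
  titanium alloy: E = 107.2, α = 8.99, σ_y = 939.0 → σ = 191 MPa, n = 4.92
  bronze: E = 100.7, α = 17.1, σ_y = 190.3 → σ = 341 MPa, n = 0.558
  nickel superalloy: E = 215.0, α = 12.5, σ_y = 1080 → σ = 532 MPa, n = 2.03
Bronze has the lowest safety factor, n = 0.558.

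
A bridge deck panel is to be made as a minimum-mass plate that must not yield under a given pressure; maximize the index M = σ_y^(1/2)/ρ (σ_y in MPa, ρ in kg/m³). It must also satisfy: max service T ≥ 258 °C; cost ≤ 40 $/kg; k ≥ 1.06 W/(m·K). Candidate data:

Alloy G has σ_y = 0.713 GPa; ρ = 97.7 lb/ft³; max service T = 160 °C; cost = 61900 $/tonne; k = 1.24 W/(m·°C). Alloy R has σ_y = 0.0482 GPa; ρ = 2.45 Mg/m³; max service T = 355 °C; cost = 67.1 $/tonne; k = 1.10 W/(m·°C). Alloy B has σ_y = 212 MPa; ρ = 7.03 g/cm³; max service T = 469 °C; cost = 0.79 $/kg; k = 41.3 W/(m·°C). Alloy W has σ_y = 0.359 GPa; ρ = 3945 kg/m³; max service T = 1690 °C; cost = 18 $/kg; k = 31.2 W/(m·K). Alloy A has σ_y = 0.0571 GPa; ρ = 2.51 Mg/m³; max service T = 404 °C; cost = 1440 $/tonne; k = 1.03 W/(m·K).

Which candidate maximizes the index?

alloy W

Screen on constraints: max service T ≥ 258 °C; cost ≤ 40 $/kg; k ≥ 1.06 W/(m·K). Survivors: alloy R, alloy B, alloy W.
After converting to SI:
  alloy R: σ_y = 48.20 MPa, ρ = 2450 kg/m³
  alloy B: σ_y = 212.0 MPa, ρ = 7030 kg/m³
  alloy W: σ_y = 359.0 MPa, ρ = 3945 kg/m³
  alloy W: M = 4.80×10⁻³
  alloy R: M = 2.83×10⁻³
  alloy B: M = 2.07×10⁻³
The maximum is for alloy W.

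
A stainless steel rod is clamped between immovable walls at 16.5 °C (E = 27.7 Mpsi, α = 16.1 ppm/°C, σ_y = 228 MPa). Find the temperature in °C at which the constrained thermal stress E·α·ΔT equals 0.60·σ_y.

E = 27.7 Mpsi = 191.0 GPa.
E·α·ΔT = 136.8 MPa ⇒ ΔT = 136.8 / (191.0×10³ × 16.1×10⁻⁶) = 44.49 K.
T = 16.5 + 44.49 = 60.99 °C.

61.0 °C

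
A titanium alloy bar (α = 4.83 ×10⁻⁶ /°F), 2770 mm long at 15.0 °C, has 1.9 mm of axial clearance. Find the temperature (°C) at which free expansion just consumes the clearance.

93.9 °C

α = 4.83×10⁻⁶/°F × 9/5 = 8.69×10⁻⁶/K.
α·L₀·ΔT = 1.9 mm ⇒ ΔT = 1.9 / (8.69×10⁻⁶ × 2770.0) = 78.90 K.
T = 15.0 + 78.90 = 93.90 °C.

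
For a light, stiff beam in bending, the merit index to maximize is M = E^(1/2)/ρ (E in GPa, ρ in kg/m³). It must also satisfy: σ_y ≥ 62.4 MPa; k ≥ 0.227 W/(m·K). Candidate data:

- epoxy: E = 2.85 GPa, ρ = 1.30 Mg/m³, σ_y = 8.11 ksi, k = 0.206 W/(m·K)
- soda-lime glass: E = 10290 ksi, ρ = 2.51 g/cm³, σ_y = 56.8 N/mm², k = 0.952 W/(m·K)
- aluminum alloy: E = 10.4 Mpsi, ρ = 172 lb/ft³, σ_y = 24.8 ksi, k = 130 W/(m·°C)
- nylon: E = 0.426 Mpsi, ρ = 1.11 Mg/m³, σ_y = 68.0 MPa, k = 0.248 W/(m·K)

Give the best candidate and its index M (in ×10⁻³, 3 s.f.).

aluminum alloy, M = 3.07×10⁻³

Screen on constraints: σ_y ≥ 62.4 MPa; k ≥ 0.227 W/(m·K). Survivors: aluminum alloy, nylon.
Convert each candidate to consistent units, then evaluate M:
  aluminum alloy: E = 71.71 GPa, ρ = 2755 kg/m³
  nylon: E = 2.937 GPa, ρ = 1110 kg/m³
  aluminum alloy: M = 3.07×10⁻³
  nylon: M = 1.54×10⁻³
Aluminum alloy has the largest M.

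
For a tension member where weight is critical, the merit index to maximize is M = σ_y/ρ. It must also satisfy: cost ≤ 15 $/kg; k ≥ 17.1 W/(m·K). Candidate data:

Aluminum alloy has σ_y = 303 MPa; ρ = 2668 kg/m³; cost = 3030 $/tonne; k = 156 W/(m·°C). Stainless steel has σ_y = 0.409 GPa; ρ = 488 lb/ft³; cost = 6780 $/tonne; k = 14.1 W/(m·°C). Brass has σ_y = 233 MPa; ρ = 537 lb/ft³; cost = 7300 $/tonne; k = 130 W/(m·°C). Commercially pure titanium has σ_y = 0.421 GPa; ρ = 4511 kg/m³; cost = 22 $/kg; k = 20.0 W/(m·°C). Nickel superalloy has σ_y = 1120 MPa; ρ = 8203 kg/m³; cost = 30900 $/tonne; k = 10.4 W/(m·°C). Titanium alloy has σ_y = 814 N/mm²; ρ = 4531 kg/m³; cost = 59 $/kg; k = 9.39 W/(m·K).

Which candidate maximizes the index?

aluminum alloy

Screen on constraints: cost ≤ 15 $/kg; k ≥ 17.1 W/(m·K). Survivors: aluminum alloy, brass.
Convert each candidate to consistent units, then evaluate M:
  aluminum alloy: σ_y = 303.0 MPa, ρ = 2668 kg/m³
  brass: σ_y = 233.0 MPa, ρ = 8602 kg/m³
  aluminum alloy: M = 114 kN·m/kg
  brass: M = 27.1 kN·m/kg
Aluminum alloy has the largest M.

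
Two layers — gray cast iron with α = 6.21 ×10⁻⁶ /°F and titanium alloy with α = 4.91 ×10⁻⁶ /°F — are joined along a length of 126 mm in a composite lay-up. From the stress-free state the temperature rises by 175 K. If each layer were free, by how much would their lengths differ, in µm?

gray cast iron: α = 6.21×10⁻⁶/°F × 9/5 = 11.2×10⁻⁶/K.
titanium alloy: α = 4.91×10⁻⁶/°F × 9/5 = 8.84×10⁻⁶/K.
Δα = |11.2 − 8.84|×10⁻⁶/K = 2.34×10⁻⁶/K.
ΔL_mismatch = Δα·L·ΔT = 2.34×10⁻⁶ × 126.0 mm × 175.0 K = 51.6 µm.

51.6 µm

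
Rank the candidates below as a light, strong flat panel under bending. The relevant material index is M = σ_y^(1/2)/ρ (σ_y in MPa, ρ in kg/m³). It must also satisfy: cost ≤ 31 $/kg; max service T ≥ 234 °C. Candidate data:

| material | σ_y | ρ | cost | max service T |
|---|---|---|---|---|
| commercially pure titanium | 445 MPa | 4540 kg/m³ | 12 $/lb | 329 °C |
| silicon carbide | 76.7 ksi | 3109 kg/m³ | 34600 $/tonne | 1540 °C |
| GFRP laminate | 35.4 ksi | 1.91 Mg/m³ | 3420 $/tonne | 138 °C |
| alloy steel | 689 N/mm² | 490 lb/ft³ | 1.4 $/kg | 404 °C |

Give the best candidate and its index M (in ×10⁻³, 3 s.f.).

commercially pure titanium, M = 4.65×10⁻³

Screen on constraints: cost ≤ 31 $/kg; max service T ≥ 234 °C. Survivors: commercially pure titanium, alloy steel.
After converting to SI:
  commercially pure titanium: σ_y = 445.0 MPa, ρ = 4540 kg/m³
  alloy steel: σ_y = 689.0 MPa, ρ = 7849 kg/m³
  commercially pure titanium: M = 4.65×10⁻³
  alloy steel: M = 3.34×10⁻³
Commercially pure titanium has the largest M.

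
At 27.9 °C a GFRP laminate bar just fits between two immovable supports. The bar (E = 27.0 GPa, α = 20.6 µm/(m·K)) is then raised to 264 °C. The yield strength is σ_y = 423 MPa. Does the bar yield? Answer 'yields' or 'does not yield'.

ΔT = 236.1 K. Constrained thermal stress σ = E·α·ΔT = 27.00×10³ MPa × 20.6×10⁻⁶ × 236.1 = 131 MPa (compressive).
Compare to σ_y = 423 MPa: σ < σ_y, so it does not yield.

does not yield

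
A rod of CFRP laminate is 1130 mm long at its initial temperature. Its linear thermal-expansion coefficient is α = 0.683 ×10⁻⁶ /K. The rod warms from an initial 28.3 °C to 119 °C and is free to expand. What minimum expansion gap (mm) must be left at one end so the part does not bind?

ΔT = 119 − 28.3 = 90.70 K.
ΔL = α·L₀·ΔT = 0.683×10⁻⁶ × 1130 mm × 90.70 K = 0.0700 mm.

0.0700 mm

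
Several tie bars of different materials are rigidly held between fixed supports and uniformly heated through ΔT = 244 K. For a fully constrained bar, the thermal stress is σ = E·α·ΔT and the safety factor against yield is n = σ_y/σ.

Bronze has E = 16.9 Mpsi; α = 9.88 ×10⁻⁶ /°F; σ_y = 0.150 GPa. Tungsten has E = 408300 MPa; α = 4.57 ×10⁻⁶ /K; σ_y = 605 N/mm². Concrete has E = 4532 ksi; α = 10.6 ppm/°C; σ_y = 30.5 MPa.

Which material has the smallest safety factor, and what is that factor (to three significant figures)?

With everything in SI (GPa, ×10⁻⁶/K, MPa):
  bronze: E = 116.5, α = 17.8, σ_y = 150.0 → σ = 506 MPa, n = 0.297
  tungsten: E = 408.3, α = 4.57, σ_y = 605.0 → σ = 455 MPa, n = 1.33
  concrete: E = 31.25, α = 10.6, σ_y = 30.50 → σ = 80.8 MPa, n = 0.377
Smallest n: bronze with n = 0.297.

bronze, n = 0.297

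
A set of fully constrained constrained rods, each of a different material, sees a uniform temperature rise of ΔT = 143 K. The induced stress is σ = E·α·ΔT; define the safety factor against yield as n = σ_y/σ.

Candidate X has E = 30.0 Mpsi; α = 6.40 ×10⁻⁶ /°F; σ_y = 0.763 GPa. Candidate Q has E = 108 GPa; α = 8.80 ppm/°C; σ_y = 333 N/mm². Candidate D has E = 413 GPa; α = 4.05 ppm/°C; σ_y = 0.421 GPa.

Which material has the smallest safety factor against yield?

In consistent units (E in GPa, α in ×10⁻⁶/K, σ_y in MPa):
  candidate X: E = 206.8, α = 11.5, σ_y = 763.0 → σ = 341 MPa, n = 2.24
  candidate Q: E = 108.0, α = 8.80, σ_y = 333.0 → σ = 136 MPa, n = 2.45
  candidate D: E = 413.0, α = 4.05, σ_y = 421.0 → σ = 239 MPa, n = 1.76
The minimum is candidate D at n = 1.76.

candidate D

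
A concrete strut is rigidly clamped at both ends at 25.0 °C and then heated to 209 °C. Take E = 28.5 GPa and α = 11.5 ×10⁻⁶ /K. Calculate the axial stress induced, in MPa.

60.3 MPa

ΔT = 184.0 K. Constrained thermal stress σ = E·α·ΔT = 28.50×10³ MPa × 11.5×10⁻⁶ × 184.0 = 60.3 MPa (compressive).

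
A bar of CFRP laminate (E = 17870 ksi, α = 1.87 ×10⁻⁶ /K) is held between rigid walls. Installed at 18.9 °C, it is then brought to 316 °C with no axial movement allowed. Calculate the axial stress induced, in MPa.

68.5 MPa

E = 17870 ksi = 123.2 GPa.
ΔT = 297.1 K. Constrained thermal stress σ = E·α·ΔT = 123.2×10³ MPa × 1.87×10⁻⁶ × 297.1 = 68.5 MPa (compressive).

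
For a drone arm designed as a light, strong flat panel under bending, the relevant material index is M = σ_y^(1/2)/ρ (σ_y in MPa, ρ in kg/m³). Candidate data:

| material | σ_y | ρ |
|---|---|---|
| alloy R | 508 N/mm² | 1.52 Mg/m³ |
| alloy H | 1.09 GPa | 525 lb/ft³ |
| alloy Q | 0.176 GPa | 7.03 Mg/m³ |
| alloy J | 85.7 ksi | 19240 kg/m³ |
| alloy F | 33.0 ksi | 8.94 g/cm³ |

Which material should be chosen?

After converting to SI:
  alloy R: σ_y = 508.0 MPa, ρ = 1520 kg/m³
  alloy H: σ_y = 1090 MPa, ρ = 8410 kg/m³
  alloy Q: σ_y = 176.0 MPa, ρ = 7030 kg/m³
  alloy J: σ_y = 590.9 MPa, ρ = 19240 kg/m³
  alloy F: σ_y = 227.5 MPa, ρ = 8940 kg/m³
  alloy R: M = 14.8×10⁻³
  alloy H: M = 3.93×10⁻³
  alloy Q: M = 1.89×10⁻³
  alloy F: M = 1.69×10⁻³
  alloy J: M = 1.26×10⁻³
Highest index: alloy R.

alloy R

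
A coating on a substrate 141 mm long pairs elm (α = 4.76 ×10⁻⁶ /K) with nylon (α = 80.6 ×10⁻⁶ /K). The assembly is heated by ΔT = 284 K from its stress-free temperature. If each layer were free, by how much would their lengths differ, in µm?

3040 µm

Δα = |4.76 − 80.6|×10⁻⁶/K = 75.8×10⁻⁶/K.
ΔL_mismatch = Δα·L·ΔT = 75.8×10⁻⁶ × 141.0 mm × 284.0 K = 3040 µm.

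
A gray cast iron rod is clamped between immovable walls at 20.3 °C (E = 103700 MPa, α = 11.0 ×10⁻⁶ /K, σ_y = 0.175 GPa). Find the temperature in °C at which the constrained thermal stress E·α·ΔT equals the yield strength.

174 °C

E = 103700 MPa = 103.7 GPa.
σ_y = 0.175 GPa = 175.0 MPa.
E·α·ΔT = 175.0 MPa ⇒ ΔT = 175.0 / (103.7×10³ × 11.0×10⁻⁶) = 153.4 K.
T = 20.3 + 153.4 = 173.7 °C.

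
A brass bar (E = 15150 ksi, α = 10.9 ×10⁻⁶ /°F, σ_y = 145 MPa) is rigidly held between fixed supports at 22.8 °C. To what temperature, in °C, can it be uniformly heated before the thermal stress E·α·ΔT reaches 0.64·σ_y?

E = 15150 ksi = 104.5 GPa.
α = 10.9×10⁻⁶/°F × 9/5 = 19.6×10⁻⁶/K.
E·α·ΔT = 92.80 MPa ⇒ ΔT = 92.80 / (104.5×10³ × 19.6×10⁻⁶) = 45.28 K.
T = 22.8 + 45.28 = 68.08 °C.

68.1 °C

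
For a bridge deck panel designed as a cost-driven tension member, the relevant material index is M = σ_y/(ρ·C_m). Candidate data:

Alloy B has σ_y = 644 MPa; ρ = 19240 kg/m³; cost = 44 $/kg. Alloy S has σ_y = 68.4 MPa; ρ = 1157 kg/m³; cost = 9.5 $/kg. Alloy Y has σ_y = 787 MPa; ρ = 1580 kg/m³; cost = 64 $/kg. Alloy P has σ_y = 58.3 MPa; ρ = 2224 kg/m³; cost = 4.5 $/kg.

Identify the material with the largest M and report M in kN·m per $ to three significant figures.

alloy Y, M = 7.78 kN·m per $

Computing M directly (units already consistent):
  alloy Y: M = 7.78 kN·m per $
  alloy S: M = 6.22 kN·m per $
  alloy P: M = 5.83 kN·m per $
  alloy B: M = 0.761 kN·m per $
Alloy Y has the largest M.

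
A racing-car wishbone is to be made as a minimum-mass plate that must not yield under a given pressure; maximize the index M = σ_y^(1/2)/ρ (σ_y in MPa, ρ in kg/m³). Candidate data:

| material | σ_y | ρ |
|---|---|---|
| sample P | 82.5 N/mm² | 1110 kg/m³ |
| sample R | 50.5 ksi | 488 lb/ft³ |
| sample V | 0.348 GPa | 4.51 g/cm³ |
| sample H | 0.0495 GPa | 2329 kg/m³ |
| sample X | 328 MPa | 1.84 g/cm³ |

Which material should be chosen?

Convert each candidate to consistent units, then evaluate M:
  sample P: σ_y = 82.50 MPa, ρ = 1110 kg/m³
  sample R: σ_y = 348.2 MPa, ρ = 7817 kg/m³
  sample V: σ_y = 348.0 MPa, ρ = 4510 kg/m³
  sample H: σ_y = 49.50 MPa, ρ = 2329 kg/m³
  sample X: σ_y = 328.0 MPa, ρ = 1840 kg/m³
  sample X: M = 9.84×10⁻³
  sample P: M = 8.18×10⁻³
  sample V: M = 4.14×10⁻³
  sample H: M = 3.02×10⁻³
  sample R: M = 2.39×10⁻³
Highest index: sample X.

sample X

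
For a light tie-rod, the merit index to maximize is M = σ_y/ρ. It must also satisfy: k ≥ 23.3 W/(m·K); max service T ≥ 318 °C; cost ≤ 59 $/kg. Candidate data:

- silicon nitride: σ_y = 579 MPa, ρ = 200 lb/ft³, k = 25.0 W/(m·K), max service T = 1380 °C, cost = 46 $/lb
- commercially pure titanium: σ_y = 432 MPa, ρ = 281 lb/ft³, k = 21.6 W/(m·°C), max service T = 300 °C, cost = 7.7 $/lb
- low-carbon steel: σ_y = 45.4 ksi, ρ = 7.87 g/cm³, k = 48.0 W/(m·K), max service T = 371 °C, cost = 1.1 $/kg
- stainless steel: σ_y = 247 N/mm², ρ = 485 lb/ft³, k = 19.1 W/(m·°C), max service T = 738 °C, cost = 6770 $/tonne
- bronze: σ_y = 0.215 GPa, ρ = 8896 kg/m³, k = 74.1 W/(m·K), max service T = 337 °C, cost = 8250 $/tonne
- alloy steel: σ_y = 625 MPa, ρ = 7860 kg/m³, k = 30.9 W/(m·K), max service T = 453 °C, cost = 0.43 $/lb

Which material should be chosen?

Screen on constraints: k ≥ 23.3 W/(m·K); max service T ≥ 318 °C; cost ≤ 59 $/kg. Survivors: low-carbon steel, bronze, alloy steel.
In SI units:
  low-carbon steel: σ_y = 313.0 MPa, ρ = 7870 kg/m³
  bronze: σ_y = 215.0 MPa, ρ = 8896 kg/m³
  alloy steel: σ_y = 625.0 MPa, ρ = 7860 kg/m³
  alloy steel: M = 79.5 kN·m/kg
  low-carbon steel: M = 39.8 kN·m/kg
  bronze: M = 24.2 kN·m/kg
Alloy steel has the largest M.

alloy steel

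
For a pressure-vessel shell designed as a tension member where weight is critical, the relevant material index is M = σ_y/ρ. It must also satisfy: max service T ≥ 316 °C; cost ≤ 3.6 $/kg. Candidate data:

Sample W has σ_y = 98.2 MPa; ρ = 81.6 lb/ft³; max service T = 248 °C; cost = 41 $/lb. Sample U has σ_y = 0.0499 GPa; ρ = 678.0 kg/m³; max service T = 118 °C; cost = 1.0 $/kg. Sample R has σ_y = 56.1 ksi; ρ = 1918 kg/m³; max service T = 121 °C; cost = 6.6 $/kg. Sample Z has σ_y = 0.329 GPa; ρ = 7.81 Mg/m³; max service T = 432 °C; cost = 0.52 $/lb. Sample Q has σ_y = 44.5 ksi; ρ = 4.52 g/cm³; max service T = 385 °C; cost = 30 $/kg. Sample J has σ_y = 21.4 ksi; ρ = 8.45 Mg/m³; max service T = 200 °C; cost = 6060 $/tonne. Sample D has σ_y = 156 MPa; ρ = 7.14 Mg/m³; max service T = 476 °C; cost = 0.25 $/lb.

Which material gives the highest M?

Screen on constraints: max service T ≥ 316 °C; cost ≤ 3.6 $/kg. Survivors: sample Z, sample D.
In SI units:
  sample Z: σ_y = 329.0 MPa, ρ = 7810 kg/m³
  sample D: σ_y = 156.0 MPa, ρ = 7140 kg/m³
  sample Z: M = 42.1 kN·m/kg
  sample D: M = 21.8 kN·m/kg
Highest index: sample Z.

sample Z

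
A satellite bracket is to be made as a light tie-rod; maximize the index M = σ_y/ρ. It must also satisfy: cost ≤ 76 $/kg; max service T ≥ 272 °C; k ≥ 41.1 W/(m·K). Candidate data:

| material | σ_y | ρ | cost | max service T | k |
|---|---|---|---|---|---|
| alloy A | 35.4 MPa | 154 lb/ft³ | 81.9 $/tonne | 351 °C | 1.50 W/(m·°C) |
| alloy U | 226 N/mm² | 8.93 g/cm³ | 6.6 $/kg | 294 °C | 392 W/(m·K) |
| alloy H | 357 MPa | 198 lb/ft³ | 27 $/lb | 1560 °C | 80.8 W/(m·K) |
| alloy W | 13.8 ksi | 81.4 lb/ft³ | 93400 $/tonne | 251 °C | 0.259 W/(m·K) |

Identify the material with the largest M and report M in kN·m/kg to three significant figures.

Screen on constraints: cost ≤ 76 $/kg; max service T ≥ 272 °C; k ≥ 41.1 W/(m·K). Survivors: alloy U, alloy H.
In SI units:
  alloy U: σ_y = 226.0 MPa, ρ = 8930 kg/m³
  alloy H: σ_y = 357.0 MPa, ρ = 3172 kg/m³
  alloy H: M = 113 kN·m/kg
  alloy U: M = 25.3 kN·m/kg
The maximum is for alloy H.

alloy H, M = 113 kN·m/kg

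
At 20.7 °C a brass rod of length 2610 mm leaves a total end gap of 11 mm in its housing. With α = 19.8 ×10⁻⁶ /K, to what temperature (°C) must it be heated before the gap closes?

α·L₀·ΔT = 11.0 mm ⇒ ΔT = 11.0 / (19.8×10⁻⁶ × 2610.0) = 212.9 K.
T = 20.7 + 212.9 = 233.6 °C.

234 °C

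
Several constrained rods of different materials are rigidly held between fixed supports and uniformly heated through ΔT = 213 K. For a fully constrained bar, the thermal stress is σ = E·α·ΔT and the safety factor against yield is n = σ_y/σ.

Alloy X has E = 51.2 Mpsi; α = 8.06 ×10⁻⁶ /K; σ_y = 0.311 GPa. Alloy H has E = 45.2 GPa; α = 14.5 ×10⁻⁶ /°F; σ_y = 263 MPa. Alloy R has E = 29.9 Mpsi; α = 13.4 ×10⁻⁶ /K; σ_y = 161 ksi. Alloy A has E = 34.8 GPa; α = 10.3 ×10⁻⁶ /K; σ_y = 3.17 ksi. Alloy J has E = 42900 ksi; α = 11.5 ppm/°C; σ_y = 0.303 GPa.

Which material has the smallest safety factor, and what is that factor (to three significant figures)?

alloy A, n = 0.286

Converting E to GPa, α to ×10⁻⁶/K, σ_y to MPa, then σ and n for each:
  alloy X: E = 353.0, α = 8.06, σ_y = 311.0 → σ = 606 MPa, n = 0.513
  alloy H: E = 45.20, α = 26.1, σ_y = 263.0 → σ = 251 MPa, n = 1.05
  alloy R: E = 206.2, α = 13.4, σ_y = 1110 → σ = 588 MPa, n = 1.89
  alloy A: E = 34.80, α = 10.3, σ_y = 21.86 → σ = 76.3 MPa, n = 0.286
  alloy J: E = 295.8, α = 11.5, σ_y = 303.0 → σ = 725 MPa, n = 0.418
Alloy A has the lowest safety factor, n = 0.286.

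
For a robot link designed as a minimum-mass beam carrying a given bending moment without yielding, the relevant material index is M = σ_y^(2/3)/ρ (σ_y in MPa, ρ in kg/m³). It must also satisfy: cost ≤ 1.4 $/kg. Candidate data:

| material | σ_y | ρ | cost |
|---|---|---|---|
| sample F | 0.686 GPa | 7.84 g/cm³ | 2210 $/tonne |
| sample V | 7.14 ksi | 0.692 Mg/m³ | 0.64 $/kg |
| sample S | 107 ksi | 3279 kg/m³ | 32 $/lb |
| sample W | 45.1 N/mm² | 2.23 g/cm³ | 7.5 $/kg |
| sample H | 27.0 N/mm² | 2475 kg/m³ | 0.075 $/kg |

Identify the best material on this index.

sample V

Screen on constraints: cost ≤ 1.4 $/kg. Survivors: sample V, sample H.
Putting every candidate on a common basis:
  sample V: σ_y = 49.23 MPa, ρ = 692.0 kg/m³
  sample H: σ_y = 27.00 MPa, ρ = 2475 kg/m³
  sample V: M = 19.4×10⁻³
  sample H: M = 3.64×10⁻³
Sample V ranks first.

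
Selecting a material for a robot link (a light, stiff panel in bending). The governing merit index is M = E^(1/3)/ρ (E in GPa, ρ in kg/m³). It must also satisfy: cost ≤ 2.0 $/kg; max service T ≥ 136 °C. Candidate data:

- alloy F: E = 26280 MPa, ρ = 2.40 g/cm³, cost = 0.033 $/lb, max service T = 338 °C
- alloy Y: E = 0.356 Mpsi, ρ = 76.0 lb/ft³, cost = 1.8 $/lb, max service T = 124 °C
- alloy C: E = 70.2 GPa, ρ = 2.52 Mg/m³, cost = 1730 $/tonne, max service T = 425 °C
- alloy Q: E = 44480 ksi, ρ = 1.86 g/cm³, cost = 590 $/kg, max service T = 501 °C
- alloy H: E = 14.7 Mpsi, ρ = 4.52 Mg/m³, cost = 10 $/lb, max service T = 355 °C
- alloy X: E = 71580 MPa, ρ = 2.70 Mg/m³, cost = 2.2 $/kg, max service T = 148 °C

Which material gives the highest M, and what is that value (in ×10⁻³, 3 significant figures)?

Screen on constraints: cost ≤ 2.0 $/kg; max service T ≥ 136 °C. Survivors: alloy F, alloy C.
Normalizing units and computing the index:
  alloy F: E = 26.28 GPa, ρ = 2400 kg/m³
  alloy C: E = 70.20 GPa, ρ = 2520 kg/m³
  alloy C: M = 1.64×10⁻³
  alloy F: M = 1.24×10⁻³
Highest index: alloy C.

alloy C, M = 1.64×10⁻³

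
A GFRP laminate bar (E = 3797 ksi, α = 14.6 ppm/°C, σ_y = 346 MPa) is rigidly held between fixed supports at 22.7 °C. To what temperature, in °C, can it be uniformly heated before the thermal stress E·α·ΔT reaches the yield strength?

928 °C

E = 3797 ksi = 26.18 GPa.
E·α·ΔT = 346.0 MPa ⇒ ΔT = 346.0 / (26.18×10³ × 14.6×10⁻⁶) = 905.2 K.
T = 22.7 + 905.2 = 927.9 °C.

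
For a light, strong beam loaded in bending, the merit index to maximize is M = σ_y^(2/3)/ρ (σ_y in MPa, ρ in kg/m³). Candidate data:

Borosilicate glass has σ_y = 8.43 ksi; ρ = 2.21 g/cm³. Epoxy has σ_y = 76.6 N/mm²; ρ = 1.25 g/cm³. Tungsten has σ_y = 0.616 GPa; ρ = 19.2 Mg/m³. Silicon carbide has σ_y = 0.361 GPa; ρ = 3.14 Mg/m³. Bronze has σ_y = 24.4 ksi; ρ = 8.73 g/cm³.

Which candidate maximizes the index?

silicon carbide

Convert each candidate to consistent units, then evaluate M:
  borosilicate glass: σ_y = 58.12 MPa, ρ = 2210 kg/m³
  epoxy: σ_y = 76.60 MPa, ρ = 1250 kg/m³
  tungsten: σ_y = 616.0 MPa, ρ = 19200 kg/m³
  silicon carbide: σ_y = 361.0 MPa, ρ = 3140 kg/m³
  bronze: σ_y = 168.2 MPa, ρ = 8730 kg/m³
  silicon carbide: M = 16.1×10⁻³
  epoxy: M = 14.4×10⁻³
  borosilicate glass: M = 6.79×10⁻³
  tungsten: M = 3.77×10⁻³
  bronze: M = 3.49×10⁻³
Silicon carbide has the largest M.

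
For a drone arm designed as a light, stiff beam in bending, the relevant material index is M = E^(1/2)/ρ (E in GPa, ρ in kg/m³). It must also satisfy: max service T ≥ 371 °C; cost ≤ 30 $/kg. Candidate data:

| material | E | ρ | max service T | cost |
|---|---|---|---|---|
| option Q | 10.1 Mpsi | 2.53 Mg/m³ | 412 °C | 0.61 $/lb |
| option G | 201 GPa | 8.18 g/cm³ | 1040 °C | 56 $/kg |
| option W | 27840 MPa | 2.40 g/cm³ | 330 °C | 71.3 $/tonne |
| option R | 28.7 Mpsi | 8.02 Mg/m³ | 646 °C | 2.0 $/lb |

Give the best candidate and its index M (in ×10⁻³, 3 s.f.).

Screen on constraints: max service T ≥ 371 °C; cost ≤ 30 $/kg. Survivors: option Q, option R.
After converting to SI:
  option Q: E = 69.64 GPa, ρ = 2530 kg/m³
  option R: E = 197.9 GPa, ρ = 8020 kg/m³
  option Q: M = 3.30×10⁻³
  option R: M = 1.75×10⁻³
Option Q ranks first.

option Q, M = 3.30×10⁻³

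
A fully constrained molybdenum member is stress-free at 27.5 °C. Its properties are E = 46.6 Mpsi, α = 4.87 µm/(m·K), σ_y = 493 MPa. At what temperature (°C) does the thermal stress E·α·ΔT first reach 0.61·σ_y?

220 °C

E = 46.6 Mpsi = 321.3 GPa.
E·α·ΔT = 300.7 MPa ⇒ ΔT = 300.7 / (321.3×10³ × 4.87×10⁻⁶) = 192.2 K.
T = 27.5 + 192.2 = 219.7 °C.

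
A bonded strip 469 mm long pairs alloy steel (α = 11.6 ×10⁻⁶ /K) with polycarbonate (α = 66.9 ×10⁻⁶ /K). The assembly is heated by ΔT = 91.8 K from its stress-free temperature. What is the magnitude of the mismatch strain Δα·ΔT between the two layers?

5.08×10⁻³

Δα = |11.6 − 66.9|×10⁻⁶/K = 55.3×10⁻⁶/K.
Mismatch strain = Δα·ΔT = 55.3×10⁻⁶ × 91.8 = 5.08×10⁻³.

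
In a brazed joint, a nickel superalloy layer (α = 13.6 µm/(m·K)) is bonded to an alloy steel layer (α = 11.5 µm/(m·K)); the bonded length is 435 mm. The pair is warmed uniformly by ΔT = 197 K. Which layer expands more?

nickel superalloy

α(nickel superalloy) = 13.6×10⁻⁶/K vs α(alloy steel) = 11.5×10⁻⁶/K.
Higher α expands more for the same ΔT: nickel superalloy.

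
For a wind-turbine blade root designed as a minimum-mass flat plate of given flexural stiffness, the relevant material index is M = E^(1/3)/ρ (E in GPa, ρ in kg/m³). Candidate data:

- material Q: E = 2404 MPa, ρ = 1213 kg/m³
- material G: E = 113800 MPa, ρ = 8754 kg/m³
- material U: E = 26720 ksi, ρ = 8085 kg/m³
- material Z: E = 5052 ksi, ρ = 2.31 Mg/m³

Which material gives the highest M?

After converting to SI:
  material Q: E = 2.404 GPa, ρ = 1213 kg/m³
  material G: E = 113.8 GPa, ρ = 8754 kg/m³
  material U: E = 184.2 GPa, ρ = 8085 kg/m³
  material Z: E = 34.83 GPa, ρ = 2310 kg/m³
  material Z: M = 1.41×10⁻³
  material Q: M = 1.10×10⁻³
  material U: M = 0.704×10⁻³
  material G: M = 0.554×10⁻³
Highest index: material Z.

material Z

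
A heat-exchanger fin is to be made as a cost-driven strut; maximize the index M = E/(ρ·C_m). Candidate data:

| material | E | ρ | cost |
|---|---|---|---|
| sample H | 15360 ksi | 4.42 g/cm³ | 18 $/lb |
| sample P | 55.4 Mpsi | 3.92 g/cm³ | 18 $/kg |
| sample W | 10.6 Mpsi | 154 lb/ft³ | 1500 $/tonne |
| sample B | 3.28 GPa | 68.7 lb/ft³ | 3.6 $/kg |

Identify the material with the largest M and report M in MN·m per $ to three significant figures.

After converting to SI:
  sample H: E = 105.9 GPa, ρ = 4420 kg/m³, cost = 39.68 $/kg
  sample P: E = 382.0 GPa, ρ = 3920 kg/m³, cost = 18.00 $/kg
  sample W: E = 73.08 GPa, ρ = 2467 kg/m³, cost = 1.500 $/kg
  sample B: E = 3.280 GPa, ρ = 1100 kg/m³, cost = 3.600 $/kg
  sample W: M = 19.8 MN·m per $
  sample P: M = 5.41 MN·m per $
  sample B: M = 0.828 MN·m per $
  sample H: M = 0.604 MN·m per $
Sample W ranks first.

sample W, M = 19.8 MN·m per $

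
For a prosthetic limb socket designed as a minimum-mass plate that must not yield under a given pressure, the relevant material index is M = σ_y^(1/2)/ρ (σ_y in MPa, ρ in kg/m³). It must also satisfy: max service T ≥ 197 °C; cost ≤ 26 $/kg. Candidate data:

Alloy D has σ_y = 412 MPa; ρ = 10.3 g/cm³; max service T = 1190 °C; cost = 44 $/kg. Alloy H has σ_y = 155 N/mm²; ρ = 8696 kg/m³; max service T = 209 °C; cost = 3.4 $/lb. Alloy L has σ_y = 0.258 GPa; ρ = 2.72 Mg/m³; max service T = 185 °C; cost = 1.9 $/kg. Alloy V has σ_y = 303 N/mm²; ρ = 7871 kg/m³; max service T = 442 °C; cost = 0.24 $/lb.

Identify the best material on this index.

alloy V

Screen on constraints: max service T ≥ 197 °C; cost ≤ 26 $/kg. Survivors: alloy H, alloy V.
Putting every candidate on a common basis:
  alloy H: σ_y = 155.0 MPa, ρ = 8696 kg/m³
  alloy V: σ_y = 303.0 MPa, ρ = 7871 kg/m³
  alloy V: M = 2.21×10⁻³
  alloy H: M = 1.43×10⁻³
Alloy V ranks first.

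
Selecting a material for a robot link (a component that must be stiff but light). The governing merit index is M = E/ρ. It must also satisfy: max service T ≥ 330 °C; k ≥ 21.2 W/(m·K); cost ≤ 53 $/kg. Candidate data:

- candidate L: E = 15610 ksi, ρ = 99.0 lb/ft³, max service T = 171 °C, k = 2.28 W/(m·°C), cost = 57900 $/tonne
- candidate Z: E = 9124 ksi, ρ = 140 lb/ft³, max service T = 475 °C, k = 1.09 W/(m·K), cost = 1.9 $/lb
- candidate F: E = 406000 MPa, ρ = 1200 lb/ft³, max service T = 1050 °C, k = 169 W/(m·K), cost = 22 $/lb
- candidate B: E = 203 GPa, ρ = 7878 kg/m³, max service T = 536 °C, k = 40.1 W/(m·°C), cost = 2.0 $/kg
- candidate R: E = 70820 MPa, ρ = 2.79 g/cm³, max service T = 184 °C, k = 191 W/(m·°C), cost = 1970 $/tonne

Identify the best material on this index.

candidate B

Screen on constraints: max service T ≥ 330 °C; k ≥ 21.2 W/(m·K); cost ≤ 53 $/kg. Survivors: candidate F, candidate B.
In SI units:
  candidate F: E = 406.0 GPa, ρ = 19220 kg/m³
  candidate B: E = 203.0 GPa, ρ = 7878 kg/m³
  candidate B: M = 25.8 MN·m/kg
  candidate F: M = 21.1 MN·m/kg
Highest index: candidate B.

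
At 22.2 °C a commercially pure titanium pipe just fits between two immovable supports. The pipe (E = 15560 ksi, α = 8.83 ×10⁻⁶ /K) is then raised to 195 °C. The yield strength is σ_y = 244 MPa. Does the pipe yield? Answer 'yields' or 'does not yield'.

does not yield

E = 15560 ksi = 107.3 GPa.
ΔT = 172.8 K. Constrained thermal stress σ = E·α·ΔT = 107.3×10³ MPa × 8.83×10⁻⁶ × 172.8 = 164 MPa (compressive).
Compare to σ_y = 244 MPa: σ < σ_y, so it does not yield.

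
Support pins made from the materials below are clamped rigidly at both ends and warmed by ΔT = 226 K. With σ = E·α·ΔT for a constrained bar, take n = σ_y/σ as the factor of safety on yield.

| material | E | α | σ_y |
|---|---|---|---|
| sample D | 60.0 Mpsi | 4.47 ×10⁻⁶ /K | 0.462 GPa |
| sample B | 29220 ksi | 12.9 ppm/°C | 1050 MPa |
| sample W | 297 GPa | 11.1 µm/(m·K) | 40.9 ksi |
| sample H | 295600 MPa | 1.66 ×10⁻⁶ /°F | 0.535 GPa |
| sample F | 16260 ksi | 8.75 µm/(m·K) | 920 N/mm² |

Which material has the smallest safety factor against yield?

sample W

With everything in SI (GPa, ×10⁻⁶/K, MPa):
  sample D: E = 413.7, α = 4.47, σ_y = 462.0 → σ = 418 MPa, n = 1.11
  sample B: E = 201.5, α = 12.9, σ_y = 1050 → σ = 587 MPa, n = 1.79
  sample W: E = 297.0, α = 11.1, σ_y = 282.0 → σ = 745 MPa, n = 0.378
  sample H: E = 295.6, α = 2.99, σ_y = 535.0 → σ = 200 MPa, n = 2.68
  sample F: E = 112.1, α = 8.75, σ_y = 920.0 → σ = 222 MPa, n = 4.15
Sample W has the lowest safety factor, n = 0.378.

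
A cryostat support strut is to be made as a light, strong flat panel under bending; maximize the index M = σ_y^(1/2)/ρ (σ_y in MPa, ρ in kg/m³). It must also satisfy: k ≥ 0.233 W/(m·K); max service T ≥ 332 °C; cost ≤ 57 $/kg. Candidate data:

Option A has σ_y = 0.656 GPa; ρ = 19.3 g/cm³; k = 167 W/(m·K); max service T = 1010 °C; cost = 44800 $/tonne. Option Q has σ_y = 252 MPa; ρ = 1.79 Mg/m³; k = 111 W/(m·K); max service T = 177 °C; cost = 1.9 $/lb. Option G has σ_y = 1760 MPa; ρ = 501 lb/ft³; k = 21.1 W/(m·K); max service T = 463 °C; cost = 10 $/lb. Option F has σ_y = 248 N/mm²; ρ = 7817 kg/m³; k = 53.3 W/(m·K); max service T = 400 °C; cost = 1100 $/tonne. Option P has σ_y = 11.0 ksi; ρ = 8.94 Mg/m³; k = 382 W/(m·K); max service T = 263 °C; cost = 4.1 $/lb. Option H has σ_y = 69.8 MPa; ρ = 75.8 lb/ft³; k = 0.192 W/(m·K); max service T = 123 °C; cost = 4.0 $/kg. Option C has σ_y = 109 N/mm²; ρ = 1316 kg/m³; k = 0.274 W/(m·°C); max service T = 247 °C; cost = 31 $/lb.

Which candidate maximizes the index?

option G

Screen on constraints: k ≥ 0.233 W/(m·K); max service T ≥ 332 °C; cost ≤ 57 $/kg. Survivors: option A, option G, option F.
Normalizing units and computing the index:
  option A: σ_y = 656.0 MPa, ρ = 19300 kg/m³
  option G: σ_y = 1760 MPa, ρ = 8025 kg/m³
  option F: σ_y = 248.0 MPa, ρ = 7817 kg/m³
  option G: M = 5.23×10⁻³
  option F: M = 2.01×10⁻³
  option A: M = 1.33×10⁻³
Option G has the largest M.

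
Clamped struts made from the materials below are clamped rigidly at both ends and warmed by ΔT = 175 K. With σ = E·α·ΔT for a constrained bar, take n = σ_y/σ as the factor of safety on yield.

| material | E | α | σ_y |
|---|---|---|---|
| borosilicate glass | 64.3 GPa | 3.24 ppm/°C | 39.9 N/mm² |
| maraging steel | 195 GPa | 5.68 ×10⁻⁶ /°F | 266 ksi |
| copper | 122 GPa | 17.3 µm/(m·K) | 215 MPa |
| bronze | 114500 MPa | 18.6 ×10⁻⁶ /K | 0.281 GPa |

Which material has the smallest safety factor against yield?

copper

In consistent units (E in GPa, α in ×10⁻⁶/K, σ_y in MPa):
  borosilicate glass: E = 64.30, α = 3.24, σ_y = 39.90 → σ = 36.5 MPa, n = 1.09
  maraging steel: E = 195.0, α = 10.2, σ_y = 1834 → σ = 349 MPa, n = 5.26
  copper: E = 122.0, α = 17.3, σ_y = 215.0 → σ = 369 MPa, n = 0.582
  bronze: E = 114.5, α = 18.6, σ_y = 281.0 → σ = 373 MPa, n = 0.754
Smallest n: copper with n = 0.582.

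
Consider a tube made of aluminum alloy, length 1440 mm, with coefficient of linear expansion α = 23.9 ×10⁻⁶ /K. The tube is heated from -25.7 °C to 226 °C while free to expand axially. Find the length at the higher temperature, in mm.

1448.7 mm

ΔT = 226 − (-25.7) = 251.7 K.
ΔL = α·L₀·ΔT = 23.9×10⁻⁶ × 1440 mm × 251.7 K = 8.66 mm.
L = L₀ + ΔL = 1440 + 8.66 = 1448.7 mm.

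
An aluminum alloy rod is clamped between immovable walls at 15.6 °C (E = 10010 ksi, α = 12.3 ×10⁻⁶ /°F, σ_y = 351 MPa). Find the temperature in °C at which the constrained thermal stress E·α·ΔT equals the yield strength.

245 °C

E = 10010 ksi = 69.02 GPa.
α = 12.3×10⁻⁶/°F × 9/5 = 22.1×10⁻⁶/K.
E·α·ΔT = 351.0 MPa ⇒ ΔT = 351.0 / (69.02×10³ × 22.1×10⁻⁶) = 229.7 K.
T = 15.6 + 229.7 = 245.3 °C.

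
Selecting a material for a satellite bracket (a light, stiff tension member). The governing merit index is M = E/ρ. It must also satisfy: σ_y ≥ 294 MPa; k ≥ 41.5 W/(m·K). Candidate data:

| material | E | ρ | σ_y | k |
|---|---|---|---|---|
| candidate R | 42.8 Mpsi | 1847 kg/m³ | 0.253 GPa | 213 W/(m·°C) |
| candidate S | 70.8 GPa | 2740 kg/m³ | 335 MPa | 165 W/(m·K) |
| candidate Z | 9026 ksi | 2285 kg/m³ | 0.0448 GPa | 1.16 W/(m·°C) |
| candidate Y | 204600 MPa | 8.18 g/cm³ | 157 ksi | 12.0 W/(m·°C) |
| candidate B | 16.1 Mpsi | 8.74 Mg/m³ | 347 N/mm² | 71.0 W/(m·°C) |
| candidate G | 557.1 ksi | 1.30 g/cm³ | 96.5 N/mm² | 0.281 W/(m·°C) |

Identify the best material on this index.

Screen on constraints: σ_y ≥ 294 MPa; k ≥ 41.5 W/(m·K). Survivors: candidate S, candidate B.
Convert each candidate to consistent units, then evaluate M:
  candidate S: E = 70.80 GPa, ρ = 2740 kg/m³
  candidate B: E = 111.0 GPa, ρ = 8740 kg/m³
  candidate S: M = 25.8 MN·m/kg
  candidate B: M = 12.7 MN·m/kg
Highest index: candidate S.

candidate S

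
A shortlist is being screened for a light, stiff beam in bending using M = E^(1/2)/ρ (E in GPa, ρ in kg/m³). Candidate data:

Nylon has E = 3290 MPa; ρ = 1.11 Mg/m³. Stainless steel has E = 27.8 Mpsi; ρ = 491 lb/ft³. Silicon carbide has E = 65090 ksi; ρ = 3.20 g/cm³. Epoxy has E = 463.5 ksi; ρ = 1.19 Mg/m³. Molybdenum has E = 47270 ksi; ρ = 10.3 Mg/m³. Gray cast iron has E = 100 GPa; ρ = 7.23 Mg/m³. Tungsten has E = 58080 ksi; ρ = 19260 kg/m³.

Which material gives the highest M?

Convert each candidate to consistent units, then evaluate M:
  nylon: E = 3.290 GPa, ρ = 1110 kg/m³
  stainless steel: E = 191.7 GPa, ρ = 7865 kg/m³
  silicon carbide: E = 448.8 GPa, ρ = 3200 kg/m³
  epoxy: E = 3.196 GPa, ρ = 1190 kg/m³
  molybdenum: E = 325.9 GPa, ρ = 10300 kg/m³
  gray cast iron: E = 100.0 GPa, ρ = 7230 kg/m³
  tungsten: E = 400.4 GPa, ρ = 19260 kg/m³
  silicon carbide: M = 6.62×10⁻³
  stainless steel: M = 1.76×10⁻³
  molybdenum: M = 1.75×10⁻³
  nylon: M = 1.63×10⁻³
  epoxy: M = 1.50×10⁻³
  gray cast iron: M = 1.38×10⁻³
  tungsten: M = 1.04×10⁻³
Silicon carbide ranks first.

silicon carbide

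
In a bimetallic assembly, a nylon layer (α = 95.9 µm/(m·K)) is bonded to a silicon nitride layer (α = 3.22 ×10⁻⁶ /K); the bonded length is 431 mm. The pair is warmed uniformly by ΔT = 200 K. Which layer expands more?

nylon

α(nylon) = 95.9×10⁻⁶/K vs α(silicon nitride) = 3.22×10⁻⁶/K.
Higher α expands more for the same ΔT: nylon.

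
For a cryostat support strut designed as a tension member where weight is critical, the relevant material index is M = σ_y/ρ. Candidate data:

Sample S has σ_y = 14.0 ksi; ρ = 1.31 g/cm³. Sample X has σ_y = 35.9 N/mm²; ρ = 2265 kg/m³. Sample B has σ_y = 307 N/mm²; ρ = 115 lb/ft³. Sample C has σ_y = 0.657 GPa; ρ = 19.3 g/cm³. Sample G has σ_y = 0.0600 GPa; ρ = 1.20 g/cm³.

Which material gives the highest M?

Convert each candidate to consistent units, then evaluate M:
  sample S: σ_y = 96.53 MPa, ρ = 1310 kg/m³
  sample X: σ_y = 35.90 MPa, ρ = 2265 kg/m³
  sample B: σ_y = 307.0 MPa, ρ = 1842 kg/m³
  sample C: σ_y = 657.0 MPa, ρ = 19300 kg/m³
  sample G: σ_y = 60.00 MPa, ρ = 1200 kg/m³
  sample B: M = 167 kN·m/kg
  sample S: M = 73.7 kN·m/kg
  sample G: M = 50.0 kN·m/kg
  sample C: M = 34.0 kN·m/kg
  sample X: M = 15.8 kN·m/kg
Sample B ranks first.

sample B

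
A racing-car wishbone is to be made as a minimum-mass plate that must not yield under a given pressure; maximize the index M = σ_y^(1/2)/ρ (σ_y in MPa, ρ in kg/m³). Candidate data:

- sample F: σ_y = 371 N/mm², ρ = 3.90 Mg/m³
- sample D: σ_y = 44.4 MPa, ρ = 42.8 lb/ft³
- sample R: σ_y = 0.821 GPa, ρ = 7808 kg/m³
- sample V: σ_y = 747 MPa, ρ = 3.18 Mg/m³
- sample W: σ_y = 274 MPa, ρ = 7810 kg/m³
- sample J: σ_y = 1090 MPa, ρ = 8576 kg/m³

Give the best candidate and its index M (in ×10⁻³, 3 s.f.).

sample D, M = 9.72×10⁻³

After converting to SI:
  sample F: σ_y = 371.0 MPa, ρ = 3900 kg/m³
  sample D: σ_y = 44.40 MPa, ρ = 685.6 kg/m³
  sample R: σ_y = 821.0 MPa, ρ = 7808 kg/m³
  sample V: σ_y = 747.0 MPa, ρ = 3180 kg/m³
  sample W: σ_y = 274.0 MPa, ρ = 7810 kg/m³
  sample J: σ_y = 1090 MPa, ρ = 8576 kg/m³
  sample D: M = 9.72×10⁻³
  sample V: M = 8.59×10⁻³
  sample F: M = 4.94×10⁻³
  sample J: M = 3.85×10⁻³
  sample R: M = 3.67×10⁻³
  sample W: M = 2.12×10⁻³
Sample D ranks first.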